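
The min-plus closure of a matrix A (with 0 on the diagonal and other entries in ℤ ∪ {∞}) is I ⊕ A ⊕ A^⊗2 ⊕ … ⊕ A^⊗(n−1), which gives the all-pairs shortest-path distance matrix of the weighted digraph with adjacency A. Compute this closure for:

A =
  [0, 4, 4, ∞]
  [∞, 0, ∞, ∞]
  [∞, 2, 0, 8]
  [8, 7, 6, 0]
Closure =
  [0, 4, 4, 12]
  [∞, 0, ∞, ∞]
  [16, 2, 0, 8]
  [8, 7, 6, 0]

This is the Floyd-Warshall all-pairs shortest-path computation. For each intermediate vertex k = 0, 1, …, 3, update dist[i][j] ← min(dist[i][j], dist[i][k] + dist[k][j]). The final matrix gives, for each (i, j), the minimum total weight of any directed path from i to j (possibly empty when i = j).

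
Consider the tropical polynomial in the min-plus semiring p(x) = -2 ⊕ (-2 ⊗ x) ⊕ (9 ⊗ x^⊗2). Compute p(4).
p(4) = -2

A tropical monomial a ⊗ x^⊗i evaluates to a + i · x. Evaluating each term at x = 4:
  Term 0 contributes -2 + 0 · 4 = -2
  Term 1 contributes -2 + 1 · 4 = 2
  Term 2 contributes 9 + 2 · 4 = 17
p(4) = ⊕ of these = min[-2, 2, 17] = -2.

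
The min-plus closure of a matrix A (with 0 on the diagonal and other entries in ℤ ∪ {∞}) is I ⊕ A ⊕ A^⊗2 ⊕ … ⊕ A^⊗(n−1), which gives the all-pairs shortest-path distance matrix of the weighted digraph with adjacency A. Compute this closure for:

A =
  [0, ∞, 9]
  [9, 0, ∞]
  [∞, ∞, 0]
Closure =
  [0, ∞, 9]
  [9, 0, 18]
  [∞, ∞, 0]

This is the Floyd-Warshall all-pairs shortest-path computation. For each intermediate vertex k = 0, 1, …, 2, update dist[i][j] ← min(dist[i][j], dist[i][k] + dist[k][j]). The final matrix gives, for each (i, j), the minimum total weight of any directed path from i to j (possibly empty when i = j).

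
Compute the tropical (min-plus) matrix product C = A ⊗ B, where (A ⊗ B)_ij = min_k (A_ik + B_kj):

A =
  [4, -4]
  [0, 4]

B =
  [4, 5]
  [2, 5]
A ⊗ B =
  [-2, 1]
  [4, 5]

Apply the min-plus product entry-by-entry:
  C[0][0] = min over k of (A[0][0] + B[0][0] = 4 + 4 = 8, A[0][1] + B[1][0] = -4 + 2 = -2) = -2 (attained at k = 1)
  C[0][1] = min over k of (A[0][0] + B[0][1] = 4 + 5 = 9, A[0][1] + B[1][1] = -4 + 5 = 1) = 1 (attained at k = 1)
  C[1][0] = min over k of (A[1][0] + B[0][0] = 0 + 4 = 4, A[1][1] + B[1][0] = 4 + 2 = 6) = 4 (attained at k = 0)
  C[1][1] = min over k of (A[1][0] + B[0][1] = 0 + 5 = 5, A[1][1] + B[1][1] = 4 + 5 = 9) = 5 (attained at k = 0)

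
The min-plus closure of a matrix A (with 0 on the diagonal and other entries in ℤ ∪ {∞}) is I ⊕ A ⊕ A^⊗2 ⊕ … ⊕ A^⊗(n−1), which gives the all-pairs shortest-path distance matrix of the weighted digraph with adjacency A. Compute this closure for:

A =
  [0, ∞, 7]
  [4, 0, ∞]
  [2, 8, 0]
Closure =
  [0, 15, 7]
  [4, 0, 11]
  [2, 8, 0]

This is the Floyd-Warshall all-pairs shortest-path computation. For each intermediate vertex k = 0, 1, …, 2, update dist[i][j] ← min(dist[i][j], dist[i][k] + dist[k][j]). The final matrix gives, for each (i, j), the minimum total weight of any directed path from i to j (possibly empty when i = j).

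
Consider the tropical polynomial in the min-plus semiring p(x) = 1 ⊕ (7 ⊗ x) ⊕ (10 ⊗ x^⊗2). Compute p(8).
p(8) = 1

A tropical monomial a ⊗ x^⊗i evaluates to a + i · x. Evaluating each term at x = 8:
  Term 0 contributes 1 + 0 · 8 = 1
  Term 1 contributes 7 + 1 · 8 = 15
  Term 2 contributes 10 + 2 · 8 = 26
p(8) = ⊕ of these = min[1, 15, 26] = 1.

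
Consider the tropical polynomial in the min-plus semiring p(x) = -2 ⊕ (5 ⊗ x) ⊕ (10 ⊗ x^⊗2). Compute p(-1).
p(-1) = -2

A tropical monomial a ⊗ x^⊗i evaluates to a + i · x. Evaluating each term at x = -1:
  Term 0 contributes -2 + 0 · -1 = -2
  Term 1 contributes 5 + 1 · -1 = 4
  Term 2 contributes 10 + 2 · -1 = 8
p(-1) = ⊕ of these = min[-2, 4, 8] = -2.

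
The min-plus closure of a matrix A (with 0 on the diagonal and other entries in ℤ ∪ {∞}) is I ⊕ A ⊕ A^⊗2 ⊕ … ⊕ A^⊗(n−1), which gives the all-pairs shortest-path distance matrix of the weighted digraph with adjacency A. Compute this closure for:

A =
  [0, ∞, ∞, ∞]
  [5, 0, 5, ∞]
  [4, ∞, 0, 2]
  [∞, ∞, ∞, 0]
Closure =
  [0, ∞, ∞, ∞]
  [5, 0, 5, 7]
  [4, ∞, 0, 2]
  [∞, ∞, ∞, 0]

This is the Floyd-Warshall all-pairs shortest-path computation. For each intermediate vertex k = 0, 1, …, 3, update dist[i][j] ← min(dist[i][j], dist[i][k] + dist[k][j]). The final matrix gives, for each (i, j), the minimum total weight of any directed path from i to j (possibly empty when i = j).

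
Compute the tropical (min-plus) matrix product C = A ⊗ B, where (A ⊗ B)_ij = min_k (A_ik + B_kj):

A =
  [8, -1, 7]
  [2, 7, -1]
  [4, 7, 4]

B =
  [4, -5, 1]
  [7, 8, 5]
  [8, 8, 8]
A ⊗ B =
  [6, 3, 4]
  [6, -3, 3]
  [8, -1, 5]

Apply the min-plus product entry-by-entry:
  C[0][0] = min over k of (A[0][0] + B[0][0] = 8 + 4 = 12, A[0][1] + B[1][0] = -1 + 7 = 6, A[0][2] + B[2][0] = 7 + 8 = 15) = 6 (attained at k = 1)
  C[0][1] = min over k of (A[0][0] + B[0][1] = 8 + -5 = 3, A[0][1] + B[1][1] = -1 + 8 = 7, A[0][2] + B[2][1] = 7 + 8 = 15) = 3 (attained at k = 0)
  C[0][2] = min over k of (A[0][0] + B[0][2] = 8 + 1 = 9, A[0][1] + B[1][2] = -1 + 5 = 4, A[0][2] + B[2][2] = 7 + 8 = 15) = 4 (attained at k = 1)
  C[1][0] = min over k of (A[1][0] + B[0][0] = 2 + 4 = 6, A[1][1] + B[1][0] = 7 + 7 = 14, A[1][2] + B[2][0] = -1 + 8 = 7) = 6 (attained at k = 0)
  C[1][1] = min over k of (A[1][0] + B[0][1] = 2 + -5 = -3, A[1][1] + B[1][1] = 7 + 8 = 15, A[1][2] + B[2][1] = -1 + 8 = 7) = -3 (attained at k = 0)
  C[1][2] = min over k of (A[1][0] + B[0][2] = 2 + 1 = 3, A[1][1] + B[1][2] = 7 + 5 = 12, A[1][2] + B[2][2] = -1 + 8 = 7) = 3 (attained at k = 0)
  C[2][0] = min over k of (A[2][0] + B[0][0] = 4 + 4 = 8, A[2][1] + B[1][0] = 7 + 7 = 14, A[2][2] + B[2][0] = 4 + 8 = 12) = 8 (attained at k = 0)
  C[2][1] = min over k of (A[2][0] + B[0][1] = 4 + -5 = -1, A[2][1] + B[1][1] = 7 + 8 = 15, A[2][2] + B[2][1] = 4 + 8 = 12) = -1 (attained at k = 0)
  C[2][2] = min over k of (A[2][0] + B[0][2] = 4 + 1 = 5, A[2][1] + B[1][2] = 7 + 5 = 12, A[2][2] + B[2][2] = 4 + 8 = 12) = 5 (attained at k = 0)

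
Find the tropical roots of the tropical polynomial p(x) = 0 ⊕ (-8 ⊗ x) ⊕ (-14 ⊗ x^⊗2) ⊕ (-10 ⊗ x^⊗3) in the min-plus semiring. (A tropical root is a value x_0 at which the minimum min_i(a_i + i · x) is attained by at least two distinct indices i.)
Roots: {-4, 6, 8}

Each tropical root is a break point of the lower envelope of the lines y = a_i + i · x (there are 4 lines, with slopes 0, 1, ..., 3). Only the lines that attain the minimum somewhere contribute to roots; other lines are dominated. Here the surviving (envelope) indices are i = 3, i = 2, i = 1, i = 0.
Intersections between consecutive envelope lines give the roots: for adjacent envelope indices i < j the intersection is x = (a_i − a_j) / (j − i). Reading off the sorted break points: {-4, 6, 8}.
Verification: at each break x_0, at least two indices attain the minimum of min_i(a_i + i · x_0).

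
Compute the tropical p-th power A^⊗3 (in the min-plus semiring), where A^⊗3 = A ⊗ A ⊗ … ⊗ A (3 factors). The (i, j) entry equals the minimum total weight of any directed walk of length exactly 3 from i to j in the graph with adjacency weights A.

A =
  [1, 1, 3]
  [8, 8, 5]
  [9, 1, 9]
A^⊗3 =
  [3, 3, 5]
  [10, 10, 11]
  [10, 7, 12]

Each entry (A^⊗3)_ij equals the minimum over all length-3 walks i = v_0 → v_1 → … → v_3 = j of Σ_t A[v_t][v_{t+1}]. For example, for (i, j) = (0, 2) we minimise over 9 possible intermediate vertex sequences; the minimum is 5, attained along the walk 0 → 0 → 0 → 2.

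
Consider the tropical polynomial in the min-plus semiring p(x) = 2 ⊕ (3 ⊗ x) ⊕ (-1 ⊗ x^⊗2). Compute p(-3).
p(-3) = -7

A tropical monomial a ⊗ x^⊗i evaluates to a + i · x. Evaluating each term at x = -3:
  Term 0 contributes 2 + 0 · -3 = 2
  Term 1 contributes 3 + 1 · -3 = 0
  Term 2 contributes -1 + 2 · -3 = -7
p(-3) = ⊕ of these = min[2, 0, -7] = -7.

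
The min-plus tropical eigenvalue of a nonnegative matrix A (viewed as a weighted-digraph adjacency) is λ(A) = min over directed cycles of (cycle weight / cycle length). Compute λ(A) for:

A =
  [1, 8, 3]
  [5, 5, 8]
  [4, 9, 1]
λ(A) = 1

Enumerate directed cycles and compute their means (weight / length). Sample:
  cycle 0 → 0: weight = 1, length = 1, mean = 1/1 ≈ 1.000
  cycle 1 → 1: weight = 5, length = 1, mean = 5/1 ≈ 5.000
  cycle 2 → 2: weight = 1, length = 1, mean = 1/1 ≈ 1.000
  cycle 0 → 1 → 0: weight = 13, length = 2, mean = 13/2 ≈ 6.500
  cycle 0 → 2 → 0: weight = 7, length = 2, mean = 7/2 ≈ 3.500
  cycle 1 → 0 → 1: weight = 13, length = 2, mean = 13/2 ≈ 6.500
Minimum mean = 1.000, attained e.g. along the cycle 0 → 0 with weight 1 and length 1. So λ(A) = 1/1 = 1.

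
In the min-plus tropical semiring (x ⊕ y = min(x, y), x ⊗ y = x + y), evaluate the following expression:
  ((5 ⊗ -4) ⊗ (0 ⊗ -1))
((5 ⊗ -4) ⊗ (0 ⊗ -1)) = 0

Expand innermost to outermost. Recall ⊕ takes the minimum of its arguments and ⊗ takes their sum. Working out the expression ((5 ⊗ -4) ⊗ (0 ⊗ -1)) gives 0.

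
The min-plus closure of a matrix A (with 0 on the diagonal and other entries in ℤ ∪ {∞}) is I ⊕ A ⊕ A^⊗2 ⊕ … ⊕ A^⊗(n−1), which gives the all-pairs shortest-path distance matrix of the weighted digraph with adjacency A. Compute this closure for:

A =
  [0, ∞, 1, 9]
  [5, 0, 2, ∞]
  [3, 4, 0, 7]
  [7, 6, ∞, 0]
Closure =
  [0, 5, 1, 8]
  [5, 0, 2, 9]
  [3, 4, 0, 7]
  [7, 6, 8, 0]

This is the Floyd-Warshall all-pairs shortest-path computation. For each intermediate vertex k = 0, 1, …, 3, update dist[i][j] ← min(dist[i][j], dist[i][k] + dist[k][j]). The final matrix gives, for each (i, j), the minimum total weight of any directed path from i to j (possibly empty when i = j).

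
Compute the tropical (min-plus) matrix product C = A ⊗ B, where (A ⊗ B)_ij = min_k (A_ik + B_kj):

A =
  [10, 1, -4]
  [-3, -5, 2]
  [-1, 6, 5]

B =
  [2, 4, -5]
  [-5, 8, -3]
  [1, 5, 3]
A ⊗ B =
  [-4, 1, -2]
  [-10, 1, -8]
  [1, 3, -6]

Apply the min-plus product entry-by-entry:
  C[0][0] = min over k of (A[0][0] + B[0][0] = 10 + 2 = 12, A[0][1] + B[1][0] = 1 + -5 = -4, A[0][2] + B[2][0] = -4 + 1 = -3) = -4 (attained at k = 1)
  C[0][1] = min over k of (A[0][0] + B[0][1] = 10 + 4 = 14, A[0][1] + B[1][1] = 1 + 8 = 9, A[0][2] + B[2][1] = -4 + 5 = 1) = 1 (attained at k = 2)
  C[0][2] = min over k of (A[0][0] + B[0][2] = 10 + -5 = 5, A[0][1] + B[1][2] = 1 + -3 = -2, A[0][2] + B[2][2] = -4 + 3 = -1) = -2 (attained at k = 1)
  C[1][0] = min over k of (A[1][0] + B[0][0] = -3 + 2 = -1, A[1][1] + B[1][0] = -5 + -5 = -10, A[1][2] + B[2][0] = 2 + 1 = 3) = -10 (attained at k = 1)
  C[1][1] = min over k of (A[1][0] + B[0][1] = -3 + 4 = 1, A[1][1] + B[1][1] = -5 + 8 = 3, A[1][2] + B[2][1] = 2 + 5 = 7) = 1 (attained at k = 0)
  C[1][2] = min over k of (A[1][0] + B[0][2] = -3 + -5 = -8, A[1][1] + B[1][2] = -5 + -3 = -8, A[1][2] + B[2][2] = 2 + 3 = 5) = -8 (attained at k = 0)
  C[2][0] = min over k of (A[2][0] + B[0][0] = -1 + 2 = 1, A[2][1] + B[1][0] = 6 + -5 = 1, A[2][2] + B[2][0] = 5 + 1 = 6) = 1 (attained at k = 0)
  C[2][1] = min over k of (A[2][0] + B[0][1] = -1 + 4 = 3, A[2][1] + B[1][1] = 6 + 8 = 14, A[2][2] + B[2][1] = 5 + 5 = 10) = 3 (attained at k = 0)
  C[2][2] = min over k of (A[2][0] + B[0][2] = -1 + -5 = -6, A[2][1] + B[1][2] = 6 + -3 = 3, A[2][2] + B[2][2] = 5 + 3 = 8) = -6 (attained at k = 0)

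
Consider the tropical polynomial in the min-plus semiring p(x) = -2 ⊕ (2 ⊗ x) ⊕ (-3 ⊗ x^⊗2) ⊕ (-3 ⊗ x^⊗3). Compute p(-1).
p(-1) = -6

A tropical monomial a ⊗ x^⊗i evaluates to a + i · x. Evaluating each term at x = -1:
  Term 0 contributes -2 + 0 · -1 = -2
  Term 1 contributes 2 + 1 · -1 = 1
  Term 2 contributes -3 + 2 · -1 = -5
  Term 3 contributes -3 + 3 · -1 = -6
p(-1) = ⊕ of these = min[-2, 1, -5, -6] = -6.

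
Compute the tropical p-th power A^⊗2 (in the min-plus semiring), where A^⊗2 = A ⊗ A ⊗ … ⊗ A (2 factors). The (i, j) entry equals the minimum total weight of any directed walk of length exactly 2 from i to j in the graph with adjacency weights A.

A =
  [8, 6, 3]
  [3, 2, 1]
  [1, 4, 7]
A^⊗2 =
  [4, 7, 7]
  [2, 4, 3]
  [7, 6, 4]

Each entry (A^⊗2)_ij equals the minimum over all length-2 walks i = v_0 → v_1 → … → v_2 = j of Σ_t A[v_t][v_{t+1}]. For example, for (i, j) = (0, 2) we minimise over 3 possible intermediate vertex sequences; the minimum is 7, attained along the walk 0 → 1 → 2.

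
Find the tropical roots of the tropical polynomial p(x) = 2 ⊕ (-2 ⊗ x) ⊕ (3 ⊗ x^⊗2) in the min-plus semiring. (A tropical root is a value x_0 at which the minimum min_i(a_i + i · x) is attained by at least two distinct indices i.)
Roots: {-5, 4}

Each tropical root is a break point of the lower envelope of the lines y = a_i + i · x (there are 3 lines, with slopes 0, 1, ..., 2). Only the lines that attain the minimum somewhere contribute to roots; other lines are dominated. Here the surviving (envelope) indices are i = 2, i = 1, i = 0.
Intersections between consecutive envelope lines give the roots: for adjacent envelope indices i < j the intersection is x = (a_i − a_j) / (j − i). Reading off the sorted break points: {-5, 4}.
Verification: at each break x_0, at least two indices attain the minimum of min_i(a_i + i · x_0).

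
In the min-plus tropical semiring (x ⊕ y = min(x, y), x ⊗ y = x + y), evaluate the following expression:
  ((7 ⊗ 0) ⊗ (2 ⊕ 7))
((7 ⊗ 0) ⊗ (2 ⊕ 7)) = 9

Expand innermost to outermost. Recall ⊕ takes the minimum of its arguments and ⊗ takes their sum. Working out the expression ((7 ⊗ 0) ⊗ (2 ⊕ 7)) gives 9.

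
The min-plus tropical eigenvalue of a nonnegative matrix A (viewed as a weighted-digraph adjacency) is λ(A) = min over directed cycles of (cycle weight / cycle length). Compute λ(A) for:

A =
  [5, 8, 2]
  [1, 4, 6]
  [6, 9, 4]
λ(A) = 4

Enumerate directed cycles and compute their means (weight / length). Sample:
  cycle 0 → 0: weight = 5, length = 1, mean = 5/1 ≈ 5.000
  cycle 1 → 1: weight = 4, length = 1, mean = 4/1 ≈ 4.000
  cycle 2 → 2: weight = 4, length = 1, mean = 4/1 ≈ 4.000
  cycle 0 → 1 → 0: weight = 9, length = 2, mean = 9/2 ≈ 4.500
  cycle 0 → 2 → 0: weight = 8, length = 2, mean = 8/2 ≈ 4.000
  cycle 1 → 0 → 1: weight = 9, length = 2, mean = 9/2 ≈ 4.500
Minimum mean = 4.000, attained e.g. along the cycle 1 → 1 with weight 4 and length 1. So λ(A) = 4/1 = 4.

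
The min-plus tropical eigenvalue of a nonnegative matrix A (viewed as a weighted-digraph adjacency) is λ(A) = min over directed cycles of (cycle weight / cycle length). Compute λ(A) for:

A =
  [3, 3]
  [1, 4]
λ(A) = 2

Enumerate directed cycles and compute their means (weight / length). Sample:
  cycle 0 → 0: weight = 3, length = 1, mean = 3/1 ≈ 3.000
  cycle 1 → 1: weight = 4, length = 1, mean = 4/1 ≈ 4.000
  cycle 0 → 1 → 0: weight = 4, length = 2, mean = 4/2 ≈ 2.000
  cycle 1 → 0 → 1: weight = 4, length = 2, mean = 4/2 ≈ 2.000
Minimum mean = 2.000, attained e.g. along the cycle 0 → 1 → 0 with weight 4 and length 2. So λ(A) = 4/2 = 2.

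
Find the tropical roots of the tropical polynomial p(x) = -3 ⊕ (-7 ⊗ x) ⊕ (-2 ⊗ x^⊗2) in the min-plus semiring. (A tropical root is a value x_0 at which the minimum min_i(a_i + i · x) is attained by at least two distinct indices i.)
Roots: {-5, 4}

Each tropical root is a break point of the lower envelope of the lines y = a_i + i · x (there are 3 lines, with slopes 0, 1, ..., 2). Only the lines that attain the minimum somewhere contribute to roots; other lines are dominated. Here the surviving (envelope) indices are i = 2, i = 1, i = 0.
Intersections between consecutive envelope lines give the roots: for adjacent envelope indices i < j the intersection is x = (a_i − a_j) / (j − i). Reading off the sorted break points: {-5, 4}.
Verification: at each break x_0, at least two indices attain the minimum of min_i(a_i + i · x_0).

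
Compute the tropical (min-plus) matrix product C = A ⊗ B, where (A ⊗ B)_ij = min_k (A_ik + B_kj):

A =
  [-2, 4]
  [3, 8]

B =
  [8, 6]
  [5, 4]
A ⊗ B =
  [6, 4]
  [11, 9]

Apply the min-plus product entry-by-entry:
  C[0][0] = min over k of (A[0][0] + B[0][0] = -2 + 8 = 6, A[0][1] + B[1][0] = 4 + 5 = 9) = 6 (attained at k = 0)
  C[0][1] = min over k of (A[0][0] + B[0][1] = -2 + 6 = 4, A[0][1] + B[1][1] = 4 + 4 = 8) = 4 (attained at k = 0)
  C[1][0] = min over k of (A[1][0] + B[0][0] = 3 + 8 = 11, A[1][1] + B[1][0] = 8 + 5 = 13) = 11 (attained at k = 0)
  C[1][1] = min over k of (A[1][0] + B[0][1] = 3 + 6 = 9, A[1][1] + B[1][1] = 8 + 4 = 12) = 9 (attained at k = 0)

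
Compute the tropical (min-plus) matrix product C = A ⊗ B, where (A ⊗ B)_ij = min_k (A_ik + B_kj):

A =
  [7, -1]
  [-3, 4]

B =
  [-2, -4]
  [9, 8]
A ⊗ B =
  [5, 3]
  [-5, -7]

Apply the min-plus product entry-by-entry:
  C[0][0] = min over k of (A[0][0] + B[0][0] = 7 + -2 = 5, A[0][1] + B[1][0] = -1 + 9 = 8) = 5 (attained at k = 0)
  C[0][1] = min over k of (A[0][0] + B[0][1] = 7 + -4 = 3, A[0][1] + B[1][1] = -1 + 8 = 7) = 3 (attained at k = 0)
  C[1][0] = min over k of (A[1][0] + B[0][0] = -3 + -2 = -5, A[1][1] + B[1][0] = 4 + 9 = 13) = -5 (attained at k = 0)
  C[1][1] = min over k of (A[1][0] + B[0][1] = -3 + -4 = -7, A[1][1] + B[1][1] = 4 + 8 = 12) = -7 (attained at k = 0)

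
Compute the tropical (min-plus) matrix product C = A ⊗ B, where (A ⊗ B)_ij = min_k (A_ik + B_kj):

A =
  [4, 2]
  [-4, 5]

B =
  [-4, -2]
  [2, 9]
A ⊗ B =
  [0, 2]
  [-8, -6]

Apply the min-plus product entry-by-entry:
  C[0][0] = min over k of (A[0][0] + B[0][0] = 4 + -4 = 0, A[0][1] + B[1][0] = 2 + 2 = 4) = 0 (attained at k = 0)
  C[0][1] = min over k of (A[0][0] + B[0][1] = 4 + -2 = 2, A[0][1] + B[1][1] = 2 + 9 = 11) = 2 (attained at k = 0)
  C[1][0] = min over k of (A[1][0] + B[0][0] = -4 + -4 = -8, A[1][1] + B[1][0] = 5 + 2 = 7) = -8 (attained at k = 0)
  C[1][1] = min over k of (A[1][0] + B[0][1] = -4 + -2 = -6, A[1][1] + B[1][1] = 5 + 9 = 14) = -6 (attained at k = 0)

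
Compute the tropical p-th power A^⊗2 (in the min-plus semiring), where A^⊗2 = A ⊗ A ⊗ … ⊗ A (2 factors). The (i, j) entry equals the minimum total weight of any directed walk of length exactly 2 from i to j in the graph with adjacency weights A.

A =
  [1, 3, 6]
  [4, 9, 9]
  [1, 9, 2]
A^⊗2 =
  [2, 4, 7]
  [5, 7, 10]
  [2, 4, 4]

Each entry (A^⊗2)_ij equals the minimum over all length-2 walks i = v_0 → v_1 → … → v_2 = j of Σ_t A[v_t][v_{t+1}]. For example, for (i, j) = (0, 2) we minimise over 3 possible intermediate vertex sequences; the minimum is 7, attained along the walk 0 → 0 → 2.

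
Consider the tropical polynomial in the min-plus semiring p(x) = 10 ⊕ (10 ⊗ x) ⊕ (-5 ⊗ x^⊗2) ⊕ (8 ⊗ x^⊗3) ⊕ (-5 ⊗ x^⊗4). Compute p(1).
p(1) = -3

A tropical monomial a ⊗ x^⊗i evaluates to a + i · x. Evaluating each term at x = 1:
  Term 0 contributes 10 + 0 · 1 = 10
  Term 1 contributes 10 + 1 · 1 = 11
  Term 2 contributes -5 + 2 · 1 = -3
  Term 3 contributes 8 + 3 · 1 = 11
  Term 4 contributes -5 + 4 · 1 = -1
p(1) = ⊕ of these = min[10, 11, -3, 11, -1] = -3.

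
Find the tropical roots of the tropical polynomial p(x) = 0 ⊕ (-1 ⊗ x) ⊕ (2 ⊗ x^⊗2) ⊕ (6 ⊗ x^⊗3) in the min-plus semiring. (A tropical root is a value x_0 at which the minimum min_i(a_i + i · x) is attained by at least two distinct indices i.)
Roots: {-4, -3, 1}

Each tropical root is a break point of the lower envelope of the lines y = a_i + i · x (there are 4 lines, with slopes 0, 1, ..., 3). Only the lines that attain the minimum somewhere contribute to roots; other lines are dominated. Here the surviving (envelope) indices are i = 3, i = 2, i = 1, i = 0.
Intersections between consecutive envelope lines give the roots: for adjacent envelope indices i < j the intersection is x = (a_i − a_j) / (j − i). Reading off the sorted break points: {-4, -3, 1}.
Verification: at each break x_0, at least two indices attain the minimum of min_i(a_i + i · x_0).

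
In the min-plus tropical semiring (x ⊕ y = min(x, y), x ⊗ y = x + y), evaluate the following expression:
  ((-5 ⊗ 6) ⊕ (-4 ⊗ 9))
((-5 ⊗ 6) ⊕ (-4 ⊗ 9)) = 1

Expand innermost to outermost. Recall ⊕ takes the minimum of its arguments and ⊗ takes their sum. Working out the expression ((-5 ⊗ 6) ⊕ (-4 ⊗ 9)) gives 1.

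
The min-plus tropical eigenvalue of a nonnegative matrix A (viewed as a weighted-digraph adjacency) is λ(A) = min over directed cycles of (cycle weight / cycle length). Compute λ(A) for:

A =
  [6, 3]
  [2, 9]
λ(A) = 5/2

Enumerate directed cycles and compute their means (weight / length). Sample:
  cycle 0 → 0: weight = 6, length = 1, mean = 6/1 ≈ 6.000
  cycle 1 → 1: weight = 9, length = 1, mean = 9/1 ≈ 9.000
  cycle 0 → 1 → 0: weight = 5, length = 2, mean = 5/2 ≈ 2.500
  cycle 1 → 0 → 1: weight = 5, length = 2, mean = 5/2 ≈ 2.500
Minimum mean = 2.500, attained e.g. along the cycle 0 → 1 → 0 with weight 5 and length 2. So λ(A) = 5/2 = 5/2.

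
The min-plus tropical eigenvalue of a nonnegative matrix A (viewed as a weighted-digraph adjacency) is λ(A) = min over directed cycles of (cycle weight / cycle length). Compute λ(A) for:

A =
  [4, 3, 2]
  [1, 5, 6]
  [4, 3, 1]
λ(A) = 1

Enumerate directed cycles and compute their means (weight / length). Sample:
  cycle 0 → 0: weight = 4, length = 1, mean = 4/1 ≈ 4.000
  cycle 1 → 1: weight = 5, length = 1, mean = 5/1 ≈ 5.000
  cycle 2 → 2: weight = 1, length = 1, mean = 1/1 ≈ 1.000
  cycle 0 → 1 → 0: weight = 4, length = 2, mean = 4/2 ≈ 2.000
  cycle 0 → 2 → 0: weight = 6, length = 2, mean = 6/2 ≈ 3.000
  cycle 1 → 0 → 1: weight = 4, length = 2, mean = 4/2 ≈ 2.000
Minimum mean = 1.000, attained e.g. along the cycle 2 → 2 with weight 1 and length 1. So λ(A) = 1/1 = 1.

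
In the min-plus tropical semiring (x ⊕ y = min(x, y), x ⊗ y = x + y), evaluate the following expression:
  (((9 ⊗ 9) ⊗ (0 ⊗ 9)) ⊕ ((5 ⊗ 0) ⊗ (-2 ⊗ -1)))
(((9 ⊗ 9) ⊗ (0 ⊗ 9)) ⊕ ((5 ⊗ 0) ⊗ (-2 ⊗ -1))) = 2

Expand innermost to outermost. Recall ⊕ takes the minimum of its arguments and ⊗ takes their sum. Working out the expression (((9 ⊗ 9) ⊗ (0 ⊗ 9)) ⊕ ((5 ⊗ 0) ⊗ (-2 ⊗ -1))) gives 2.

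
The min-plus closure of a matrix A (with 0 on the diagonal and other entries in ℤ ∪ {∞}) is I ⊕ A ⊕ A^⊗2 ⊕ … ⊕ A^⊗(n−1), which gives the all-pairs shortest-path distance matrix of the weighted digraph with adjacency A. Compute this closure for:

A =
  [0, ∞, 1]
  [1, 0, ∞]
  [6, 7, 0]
Closure =
  [0, 8, 1]
  [1, 0, 2]
  [6, 7, 0]

This is the Floyd-Warshall all-pairs shortest-path computation. For each intermediate vertex k = 0, 1, …, 2, update dist[i][j] ← min(dist[i][j], dist[i][k] + dist[k][j]). The final matrix gives, for each (i, j), the minimum total weight of any directed path from i to j (possibly empty when i = j).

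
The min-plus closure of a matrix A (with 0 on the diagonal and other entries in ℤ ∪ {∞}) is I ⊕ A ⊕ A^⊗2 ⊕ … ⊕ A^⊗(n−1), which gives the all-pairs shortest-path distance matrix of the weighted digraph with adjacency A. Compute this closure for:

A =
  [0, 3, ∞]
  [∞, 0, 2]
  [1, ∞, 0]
Closure =
  [0, 3, 5]
  [3, 0, 2]
  [1, 4, 0]

This is the Floyd-Warshall all-pairs shortest-path computation. For each intermediate vertex k = 0, 1, …, 2, update dist[i][j] ← min(dist[i][j], dist[i][k] + dist[k][j]). The final matrix gives, for each (i, j), the minimum total weight of any directed path from i to j (possibly empty when i = j).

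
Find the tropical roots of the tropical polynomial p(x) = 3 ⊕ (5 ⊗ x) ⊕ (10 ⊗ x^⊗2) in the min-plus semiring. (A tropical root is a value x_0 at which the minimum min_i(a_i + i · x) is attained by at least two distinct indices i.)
Roots: {-5, -2}

Each tropical root is a break point of the lower envelope of the lines y = a_i + i · x (there are 3 lines, with slopes 0, 1, ..., 2). Only the lines that attain the minimum somewhere contribute to roots; other lines are dominated. Here the surviving (envelope) indices are i = 2, i = 1, i = 0.
Intersections between consecutive envelope lines give the roots: for adjacent envelope indices i < j the intersection is x = (a_i − a_j) / (j − i). Reading off the sorted break points: {-5, -2}.
Verification: at each break x_0, at least two indices attain the minimum of min_i(a_i + i · x_0).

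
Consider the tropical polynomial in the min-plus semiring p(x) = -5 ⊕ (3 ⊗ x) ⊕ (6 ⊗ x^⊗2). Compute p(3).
p(3) = -5

A tropical monomial a ⊗ x^⊗i evaluates to a + i · x. Evaluating each term at x = 3:
  Term 0 contributes -5 + 0 · 3 = -5
  Term 1 contributes 3 + 1 · 3 = 6
  Term 2 contributes 6 + 2 · 3 = 12
p(3) = ⊕ of these = min[-5, 6, 12] = -5.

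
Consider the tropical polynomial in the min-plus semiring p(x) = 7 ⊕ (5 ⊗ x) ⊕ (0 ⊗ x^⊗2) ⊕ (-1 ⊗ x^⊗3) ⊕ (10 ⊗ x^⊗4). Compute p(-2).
p(-2) = -7

A tropical monomial a ⊗ x^⊗i evaluates to a + i · x. Evaluating each term at x = -2:
  Term 0 contributes 7 + 0 · -2 = 7
  Term 1 contributes 5 + 1 · -2 = 3
  Term 2 contributes 0 + 2 · -2 = -4
  Term 3 contributes -1 + 3 · -2 = -7
  Term 4 contributes 10 + 4 · -2 = 2
p(-2) = ⊕ of these = min[7, 3, -4, -7, 2] = -7.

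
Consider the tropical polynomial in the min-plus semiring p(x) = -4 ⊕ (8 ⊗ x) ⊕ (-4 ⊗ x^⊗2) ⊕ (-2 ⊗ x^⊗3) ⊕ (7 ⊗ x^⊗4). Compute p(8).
p(8) = -4

A tropical monomial a ⊗ x^⊗i evaluates to a + i · x. Evaluating each term at x = 8:
  Term 0 contributes -4 + 0 · 8 = -4
  Term 1 contributes 8 + 1 · 8 = 16
  Term 2 contributes -4 + 2 · 8 = 12
  Term 3 contributes -2 + 3 · 8 = 22
  Term 4 contributes 7 + 4 · 8 = 39
p(8) = ⊕ of these = min[-4, 16, 12, 22, 39] = -4.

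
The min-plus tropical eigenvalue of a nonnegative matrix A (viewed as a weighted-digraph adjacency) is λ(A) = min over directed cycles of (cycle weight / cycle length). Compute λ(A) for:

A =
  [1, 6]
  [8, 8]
λ(A) = 1

Enumerate directed cycles and compute their means (weight / length). Sample:
  cycle 0 → 0: weight = 1, length = 1, mean = 1/1 ≈ 1.000
  cycle 1 → 1: weight = 8, length = 1, mean = 8/1 ≈ 8.000
  cycle 0 → 1 → 0: weight = 14, length = 2, mean = 14/2 ≈ 7.000
  cycle 1 → 0 → 1: weight = 14, length = 2, mean = 14/2 ≈ 7.000
Minimum mean = 1.000, attained e.g. along the cycle 0 → 0 with weight 1 and length 1. So λ(A) = 1/1 = 1.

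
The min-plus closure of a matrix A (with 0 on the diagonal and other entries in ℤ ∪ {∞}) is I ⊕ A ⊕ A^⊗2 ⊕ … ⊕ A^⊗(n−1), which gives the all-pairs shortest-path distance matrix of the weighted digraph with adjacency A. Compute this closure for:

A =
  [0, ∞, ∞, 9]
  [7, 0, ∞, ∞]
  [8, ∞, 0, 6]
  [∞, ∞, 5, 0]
Closure =
  [0, ∞, 14, 9]
  [7, 0, 21, 16]
  [8, ∞, 0, 6]
  [13, ∞, 5, 0]

This is the Floyd-Warshall all-pairs shortest-path computation. For each intermediate vertex k = 0, 1, …, 3, update dist[i][j] ← min(dist[i][j], dist[i][k] + dist[k][j]). The final matrix gives, for each (i, j), the minimum total weight of any directed path from i to j (possibly empty when i = j).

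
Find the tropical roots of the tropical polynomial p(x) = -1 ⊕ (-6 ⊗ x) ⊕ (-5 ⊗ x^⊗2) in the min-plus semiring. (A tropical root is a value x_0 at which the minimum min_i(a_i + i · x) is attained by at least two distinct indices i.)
Roots: {-1, 5}

Each tropical root is a break point of the lower envelope of the lines y = a_i + i · x (there are 3 lines, with slopes 0, 1, ..., 2). Only the lines that attain the minimum somewhere contribute to roots; other lines are dominated. Here the surviving (envelope) indices are i = 2, i = 1, i = 0.
Intersections between consecutive envelope lines give the roots: for adjacent envelope indices i < j the intersection is x = (a_i − a_j) / (j − i). Reading off the sorted break points: {-1, 5}.
Verification: at each break x_0, at least two indices attain the minimum of min_i(a_i + i · x_0).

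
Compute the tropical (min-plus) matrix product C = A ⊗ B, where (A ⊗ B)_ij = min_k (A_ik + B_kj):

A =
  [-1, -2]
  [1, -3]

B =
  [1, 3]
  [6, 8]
A ⊗ B =
  [0, 2]
  [2, 4]

Apply the min-plus product entry-by-entry:
  C[0][0] = min over k of (A[0][0] + B[0][0] = -1 + 1 = 0, A[0][1] + B[1][0] = -2 + 6 = 4) = 0 (attained at k = 0)
  C[0][1] = min over k of (A[0][0] + B[0][1] = -1 + 3 = 2, A[0][1] + B[1][1] = -2 + 8 = 6) = 2 (attained at k = 0)
  C[1][0] = min over k of (A[1][0] + B[0][0] = 1 + 1 = 2, A[1][1] + B[1][0] = -3 + 6 = 3) = 2 (attained at k = 0)
  C[1][1] = min over k of (A[1][0] + B[0][1] = 1 + 3 = 4, A[1][1] + B[1][1] = -3 + 8 = 5) = 4 (attained at k = 0)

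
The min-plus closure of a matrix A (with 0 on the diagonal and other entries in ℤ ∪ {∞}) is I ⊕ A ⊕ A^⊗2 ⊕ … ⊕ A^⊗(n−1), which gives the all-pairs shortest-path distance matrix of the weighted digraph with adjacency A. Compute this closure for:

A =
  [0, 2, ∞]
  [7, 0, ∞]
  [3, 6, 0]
Closure =
  [0, 2, ∞]
  [7, 0, ∞]
  [3, 5, 0]

This is the Floyd-Warshall all-pairs shortest-path computation. For each intermediate vertex k = 0, 1, …, 2, update dist[i][j] ← min(dist[i][j], dist[i][k] + dist[k][j]). The final matrix gives, for each (i, j), the minimum total weight of any directed path from i to j (possibly empty when i = j).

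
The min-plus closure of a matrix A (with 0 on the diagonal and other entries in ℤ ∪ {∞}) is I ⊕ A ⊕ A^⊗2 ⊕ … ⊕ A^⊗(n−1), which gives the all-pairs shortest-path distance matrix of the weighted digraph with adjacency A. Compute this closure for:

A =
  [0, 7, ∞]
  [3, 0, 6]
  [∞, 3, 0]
Closure =
  [0, 7, 13]
  [3, 0, 6]
  [6, 3, 0]

This is the Floyd-Warshall all-pairs shortest-path computation. For each intermediate vertex k = 0, 1, …, 2, update dist[i][j] ← min(dist[i][j], dist[i][k] + dist[k][j]). The final matrix gives, for each (i, j), the minimum total weight of any directed path from i to j (possibly empty when i = j).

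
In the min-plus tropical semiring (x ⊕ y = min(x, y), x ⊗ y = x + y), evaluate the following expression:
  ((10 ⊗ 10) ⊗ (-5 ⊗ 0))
((10 ⊗ 10) ⊗ (-5 ⊗ 0)) = 15

Expand innermost to outermost. Recall ⊕ takes the minimum of its arguments and ⊗ takes their sum. Working out the expression ((10 ⊗ 10) ⊗ (-5 ⊗ 0)) gives 15.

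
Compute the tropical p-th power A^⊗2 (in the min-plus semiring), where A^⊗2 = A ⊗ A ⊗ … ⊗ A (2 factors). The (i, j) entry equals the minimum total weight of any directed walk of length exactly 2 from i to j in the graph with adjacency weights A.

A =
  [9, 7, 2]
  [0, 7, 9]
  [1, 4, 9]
A^⊗2 =
  [3, 6, 11]
  [7, 7, 2]
  [4, 8, 3]

Each entry (A^⊗2)_ij equals the minimum over all length-2 walks i = v_0 → v_1 → … → v_2 = j of Σ_t A[v_t][v_{t+1}]. For example, for (i, j) = (0, 2) we minimise over 3 possible intermediate vertex sequences; the minimum is 11, attained along the walk 0 → 0 → 2.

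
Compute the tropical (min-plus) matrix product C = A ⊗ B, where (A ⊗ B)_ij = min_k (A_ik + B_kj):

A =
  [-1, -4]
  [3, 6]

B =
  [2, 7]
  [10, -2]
A ⊗ B =
  [1, -6]
  [5, 4]

Apply the min-plus product entry-by-entry:
  C[0][0] = min over k of (A[0][0] + B[0][0] = -1 + 2 = 1, A[0][1] + B[1][0] = -4 + 10 = 6) = 1 (attained at k = 0)
  C[0][1] = min over k of (A[0][0] + B[0][1] = -1 + 7 = 6, A[0][1] + B[1][1] = -4 + -2 = -6) = -6 (attained at k = 1)
  C[1][0] = min over k of (A[1][0] + B[0][0] = 3 + 2 = 5, A[1][1] + B[1][0] = 6 + 10 = 16) = 5 (attained at k = 0)
  C[1][1] = min over k of (A[1][0] + B[0][1] = 3 + 7 = 10, A[1][1] + B[1][1] = 6 + -2 = 4) = 4 (attained at k = 1)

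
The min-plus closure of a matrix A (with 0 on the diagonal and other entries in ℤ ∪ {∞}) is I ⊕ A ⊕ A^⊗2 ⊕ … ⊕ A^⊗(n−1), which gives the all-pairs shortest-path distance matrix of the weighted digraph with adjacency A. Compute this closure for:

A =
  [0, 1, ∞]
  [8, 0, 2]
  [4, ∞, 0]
Closure =
  [0, 1, 3]
  [6, 0, 2]
  [4, 5, 0]

This is the Floyd-Warshall all-pairs shortest-path computation. For each intermediate vertex k = 0, 1, …, 2, update dist[i][j] ← min(dist[i][j], dist[i][k] + dist[k][j]). The final matrix gives, for each (i, j), the minimum total weight of any directed path from i to j (possibly empty when i = j).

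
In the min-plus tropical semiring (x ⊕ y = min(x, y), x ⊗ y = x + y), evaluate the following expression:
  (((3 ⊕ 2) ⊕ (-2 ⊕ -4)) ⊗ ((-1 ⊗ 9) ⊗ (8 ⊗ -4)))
(((3 ⊕ 2) ⊕ (-2 ⊕ -4)) ⊗ ((-1 ⊗ 9) ⊗ (8 ⊗ -4))) = 8

Expand innermost to outermost. Recall ⊕ takes the minimum of its arguments and ⊗ takes their sum. Working out the expression (((3 ⊕ 2) ⊕ (-2 ⊕ -4)) ⊗ ((-1 ⊗ 9) ⊗ (8 ⊗ -4))) gives 8.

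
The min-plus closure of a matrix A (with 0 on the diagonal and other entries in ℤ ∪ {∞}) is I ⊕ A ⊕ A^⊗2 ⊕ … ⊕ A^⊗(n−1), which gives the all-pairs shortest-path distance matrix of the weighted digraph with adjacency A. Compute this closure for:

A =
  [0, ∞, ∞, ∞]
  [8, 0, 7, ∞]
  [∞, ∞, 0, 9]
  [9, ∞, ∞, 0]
Closure =
  [0, ∞, ∞, ∞]
  [8, 0, 7, 16]
  [18, ∞, 0, 9]
  [9, ∞, ∞, 0]

This is the Floyd-Warshall all-pairs shortest-path computation. For each intermediate vertex k = 0, 1, …, 3, update dist[i][j] ← min(dist[i][j], dist[i][k] + dist[k][j]). The final matrix gives, for each (i, j), the minimum total weight of any directed path from i to j (possibly empty when i = j).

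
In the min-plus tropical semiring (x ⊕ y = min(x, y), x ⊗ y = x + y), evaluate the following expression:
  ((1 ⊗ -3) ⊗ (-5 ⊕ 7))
((1 ⊗ -3) ⊗ (-5 ⊕ 7)) = -7

Expand innermost to outermost. Recall ⊕ takes the minimum of its arguments and ⊗ takes their sum. Working out the expression ((1 ⊗ -3) ⊗ (-5 ⊕ 7)) gives -7.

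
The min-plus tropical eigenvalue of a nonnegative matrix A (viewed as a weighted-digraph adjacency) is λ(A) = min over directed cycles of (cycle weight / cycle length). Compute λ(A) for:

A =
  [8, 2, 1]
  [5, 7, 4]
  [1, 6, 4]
λ(A) = 1

Enumerate directed cycles and compute their means (weight / length). Sample:
  cycle 0 → 0: weight = 8, length = 1, mean = 8/1 ≈ 8.000
  cycle 1 → 1: weight = 7, length = 1, mean = 7/1 ≈ 7.000
  cycle 2 → 2: weight = 4, length = 1, mean = 4/1 ≈ 4.000
  cycle 0 → 1 → 0: weight = 7, length = 2, mean = 7/2 ≈ 3.500
  cycle 0 → 2 → 0: weight = 2, length = 2, mean = 2/2 ≈ 1.000
  cycle 1 → 0 → 1: weight = 7, length = 2, mean = 7/2 ≈ 3.500
Minimum mean = 1.000, attained e.g. along the cycle 0 → 2 → 0 with weight 2 and length 2. So λ(A) = 2/2 = 1.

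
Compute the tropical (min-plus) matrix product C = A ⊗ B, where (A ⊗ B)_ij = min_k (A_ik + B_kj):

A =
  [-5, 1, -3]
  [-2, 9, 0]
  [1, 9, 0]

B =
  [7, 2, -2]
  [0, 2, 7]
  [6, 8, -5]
A ⊗ B =
  [1, -3, -8]
  [5, 0, -5]
  [6, 3, -5]

Apply the min-plus product entry-by-entry:
  C[0][0] = min over k of (A[0][0] + B[0][0] = -5 + 7 = 2, A[0][1] + B[1][0] = 1 + 0 = 1, A[0][2] + B[2][0] = -3 + 6 = 3) = 1 (attained at k = 1)
  C[0][1] = min over k of (A[0][0] + B[0][1] = -5 + 2 = -3, A[0][1] + B[1][1] = 1 + 2 = 3, A[0][2] + B[2][1] = -3 + 8 = 5) = -3 (attained at k = 0)
  C[0][2] = min over k of (A[0][0] + B[0][2] = -5 + -2 = -7, A[0][1] + B[1][2] = 1 + 7 = 8, A[0][2] + B[2][2] = -3 + -5 = -8) = -8 (attained at k = 2)
  C[1][0] = min over k of (A[1][0] + B[0][0] = -2 + 7 = 5, A[1][1] + B[1][0] = 9 + 0 = 9, A[1][2] + B[2][0] = 0 + 6 = 6) = 5 (attained at k = 0)
  C[1][1] = min over k of (A[1][0] + B[0][1] = -2 + 2 = 0, A[1][1] + B[1][1] = 9 + 2 = 11, A[1][2] + B[2][1] = 0 + 8 = 8) = 0 (attained at k = 0)
  C[1][2] = min over k of (A[1][0] + B[0][2] = -2 + -2 = -4, A[1][1] + B[1][2] = 9 + 7 = 16, A[1][2] + B[2][2] = 0 + -5 = -5) = -5 (attained at k = 2)
  C[2][0] = min over k of (A[2][0] + B[0][0] = 1 + 7 = 8, A[2][1] + B[1][0] = 9 + 0 = 9, A[2][2] + B[2][0] = 0 + 6 = 6) = 6 (attained at k = 2)
  C[2][1] = min over k of (A[2][0] + B[0][1] = 1 + 2 = 3, A[2][1] + B[1][1] = 9 + 2 = 11, A[2][2] + B[2][1] = 0 + 8 = 8) = 3 (attained at k = 0)
  C[2][2] = min over k of (A[2][0] + B[0][2] = 1 + -2 = -1, A[2][1] + B[1][2] = 9 + 7 = 16, A[2][2] + B[2][2] = 0 + -5 = -5) = -5 (attained at k = 2)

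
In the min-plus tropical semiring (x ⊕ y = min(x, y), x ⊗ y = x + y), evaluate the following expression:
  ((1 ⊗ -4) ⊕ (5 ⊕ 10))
((1 ⊗ -4) ⊕ (5 ⊕ 10)) = -3

Expand innermost to outermost. Recall ⊕ takes the minimum of its arguments and ⊗ takes their sum. Working out the expression ((1 ⊗ -4) ⊕ (5 ⊕ 10)) gives -3.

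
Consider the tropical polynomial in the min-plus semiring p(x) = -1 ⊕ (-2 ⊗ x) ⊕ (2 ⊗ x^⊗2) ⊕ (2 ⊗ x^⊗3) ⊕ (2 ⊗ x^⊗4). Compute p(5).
p(5) = -1

A tropical monomial a ⊗ x^⊗i evaluates to a + i · x. Evaluating each term at x = 5:
  Term 0 contributes -1 + 0 · 5 = -1
  Term 1 contributes -2 + 1 · 5 = 3
  Term 2 contributes 2 + 2 · 5 = 12
  Term 3 contributes 2 + 3 · 5 = 17
  Term 4 contributes 2 + 4 · 5 = 22
p(5) = ⊕ of these = min[-1, 3, 12, 17, 22] = -1.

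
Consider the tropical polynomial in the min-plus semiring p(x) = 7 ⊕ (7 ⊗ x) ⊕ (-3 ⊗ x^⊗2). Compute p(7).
p(7) = 7

A tropical monomial a ⊗ x^⊗i evaluates to a + i · x. Evaluating each term at x = 7:
  Term 0 contributes 7 + 0 · 7 = 7
  Term 1 contributes 7 + 1 · 7 = 14
  Term 2 contributes -3 + 2 · 7 = 11
p(7) = ⊕ of these = min[7, 14, 11] = 7.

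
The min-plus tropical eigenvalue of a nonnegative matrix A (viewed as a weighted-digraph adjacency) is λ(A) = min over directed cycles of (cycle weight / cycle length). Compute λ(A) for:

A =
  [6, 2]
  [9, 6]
λ(A) = 11/2

Enumerate directed cycles and compute their means (weight / length). Sample:
  cycle 0 → 0: weight = 6, length = 1, mean = 6/1 ≈ 6.000
  cycle 1 → 1: weight = 6, length = 1, mean = 6/1 ≈ 6.000
  cycle 0 → 1 → 0: weight = 11, length = 2, mean = 11/2 ≈ 5.500
  cycle 1 → 0 → 1: weight = 11, length = 2, mean = 11/2 ≈ 5.500
Minimum mean = 5.500, attained e.g. along the cycle 0 → 1 → 0 with weight 11 and length 2. So λ(A) = 11/2 = 11/2.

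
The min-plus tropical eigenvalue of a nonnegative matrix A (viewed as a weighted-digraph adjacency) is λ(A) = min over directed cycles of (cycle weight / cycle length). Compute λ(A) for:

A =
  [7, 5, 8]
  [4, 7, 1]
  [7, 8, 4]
λ(A) = 4

Enumerate directed cycles and compute their means (weight / length). Sample:
  cycle 0 → 0: weight = 7, length = 1, mean = 7/1 ≈ 7.000
  cycle 1 → 1: weight = 7, length = 1, mean = 7/1 ≈ 7.000
  cycle 2 → 2: weight = 4, length = 1, mean = 4/1 ≈ 4.000
  cycle 0 → 1 → 0: weight = 9, length = 2, mean = 9/2 ≈ 4.500
  cycle 0 → 2 → 0: weight = 15, length = 2, mean = 15/2 ≈ 7.500
  cycle 1 → 0 → 1: weight = 9, length = 2, mean = 9/2 ≈ 4.500
Minimum mean = 4.000, attained e.g. along the cycle 2 → 2 with weight 4 and length 1. So λ(A) = 4/1 = 4.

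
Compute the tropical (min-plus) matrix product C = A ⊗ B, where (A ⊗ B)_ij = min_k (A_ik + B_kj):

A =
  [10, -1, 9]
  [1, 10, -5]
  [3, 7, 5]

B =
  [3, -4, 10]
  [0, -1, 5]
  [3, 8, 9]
A ⊗ B =
  [-1, -2, 4]
  [-2, -3, 4]
  [6, -1, 12]

Apply the min-plus product entry-by-entry:
  C[0][0] = min over k of (A[0][0] + B[0][0] = 10 + 3 = 13, A[0][1] + B[1][0] = -1 + 0 = -1, A[0][2] + B[2][0] = 9 + 3 = 12) = -1 (attained at k = 1)
  C[0][1] = min over k of (A[0][0] + B[0][1] = 10 + -4 = 6, A[0][1] + B[1][1] = -1 + -1 = -2, A[0][2] + B[2][1] = 9 + 8 = 17) = -2 (attained at k = 1)
  C[0][2] = min over k of (A[0][0] + B[0][2] = 10 + 10 = 20, A[0][1] + B[1][2] = -1 + 5 = 4, A[0][2] + B[2][2] = 9 + 9 = 18) = 4 (attained at k = 1)
  C[1][0] = min over k of (A[1][0] + B[0][0] = 1 + 3 = 4, A[1][1] + B[1][0] = 10 + 0 = 10, A[1][2] + B[2][0] = -5 + 3 = -2) = -2 (attained at k = 2)
  C[1][1] = min over k of (A[1][0] + B[0][1] = 1 + -4 = -3, A[1][1] + B[1][1] = 10 + -1 = 9, A[1][2] + B[2][1] = -5 + 8 = 3) = -3 (attained at k = 0)
  C[1][2] = min over k of (A[1][0] + B[0][2] = 1 + 10 = 11, A[1][1] + B[1][2] = 10 + 5 = 15, A[1][2] + B[2][2] = -5 + 9 = 4) = 4 (attained at k = 2)
  C[2][0] = min over k of (A[2][0] + B[0][0] = 3 + 3 = 6, A[2][1] + B[1][0] = 7 + 0 = 7, A[2][2] + B[2][0] = 5 + 3 = 8) = 6 (attained at k = 0)
  C[2][1] = min over k of (A[2][0] + B[0][1] = 3 + -4 = -1, A[2][1] + B[1][1] = 7 + -1 = 6, A[2][2] + B[2][1] = 5 + 8 = 13) = -1 (attained at k = 0)
  C[2][2] = min over k of (A[2][0] + B[0][2] = 3 + 10 = 13, A[2][1] + B[1][2] = 7 + 5 = 12, A[2][2] + B[2][2] = 5 + 9 = 14) = 12 (attained at k = 1)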